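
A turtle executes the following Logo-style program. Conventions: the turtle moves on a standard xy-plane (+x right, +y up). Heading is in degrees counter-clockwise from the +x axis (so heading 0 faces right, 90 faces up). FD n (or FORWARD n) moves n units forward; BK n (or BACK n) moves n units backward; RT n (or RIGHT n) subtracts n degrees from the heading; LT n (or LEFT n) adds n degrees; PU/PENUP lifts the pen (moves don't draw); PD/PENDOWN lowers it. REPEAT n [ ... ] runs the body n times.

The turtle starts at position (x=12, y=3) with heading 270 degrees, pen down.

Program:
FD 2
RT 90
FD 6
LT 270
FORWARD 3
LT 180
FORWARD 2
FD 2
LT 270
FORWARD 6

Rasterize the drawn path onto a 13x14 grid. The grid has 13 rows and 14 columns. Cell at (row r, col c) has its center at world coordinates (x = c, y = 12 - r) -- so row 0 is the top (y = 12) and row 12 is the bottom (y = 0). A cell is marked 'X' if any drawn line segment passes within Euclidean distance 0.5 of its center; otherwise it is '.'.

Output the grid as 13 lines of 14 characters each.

Segment 0: (12,3) -> (12,1)
Segment 1: (12,1) -> (6,1)
Segment 2: (6,1) -> (6,4)
Segment 3: (6,4) -> (6,2)
Segment 4: (6,2) -> (6,0)
Segment 5: (6,0) -> (-0,0)

Answer: ..............
..............
..............
..............
..............
..............
..............
..............
......X.......
......X.....X.
......X.....X.
......XXXXXXX.
XXXXXXX.......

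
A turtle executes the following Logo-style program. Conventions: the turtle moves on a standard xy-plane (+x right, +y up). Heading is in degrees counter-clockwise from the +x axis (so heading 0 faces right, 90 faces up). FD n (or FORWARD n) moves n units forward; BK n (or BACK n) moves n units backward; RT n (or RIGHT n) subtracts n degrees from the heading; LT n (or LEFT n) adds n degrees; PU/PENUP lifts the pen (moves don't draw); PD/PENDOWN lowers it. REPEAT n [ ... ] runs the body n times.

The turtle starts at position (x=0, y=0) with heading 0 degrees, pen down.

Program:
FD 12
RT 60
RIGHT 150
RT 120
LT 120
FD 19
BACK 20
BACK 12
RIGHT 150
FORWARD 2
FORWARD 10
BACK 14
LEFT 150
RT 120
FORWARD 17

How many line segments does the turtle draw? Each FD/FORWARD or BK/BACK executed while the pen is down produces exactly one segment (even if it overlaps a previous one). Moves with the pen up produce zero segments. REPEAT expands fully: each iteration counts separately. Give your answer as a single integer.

Executing turtle program step by step:
Start: pos=(0,0), heading=0, pen down
FD 12: (0,0) -> (12,0) [heading=0, draw]
RT 60: heading 0 -> 300
RT 150: heading 300 -> 150
RT 120: heading 150 -> 30
LT 120: heading 30 -> 150
FD 19: (12,0) -> (-4.454,9.5) [heading=150, draw]
BK 20: (-4.454,9.5) -> (12.866,-0.5) [heading=150, draw]
BK 12: (12.866,-0.5) -> (23.258,-6.5) [heading=150, draw]
RT 150: heading 150 -> 0
FD 2: (23.258,-6.5) -> (25.258,-6.5) [heading=0, draw]
FD 10: (25.258,-6.5) -> (35.258,-6.5) [heading=0, draw]
BK 14: (35.258,-6.5) -> (21.258,-6.5) [heading=0, draw]
LT 150: heading 0 -> 150
RT 120: heading 150 -> 30
FD 17: (21.258,-6.5) -> (35.981,2) [heading=30, draw]
Final: pos=(35.981,2), heading=30, 8 segment(s) drawn
Segments drawn: 8

Answer: 8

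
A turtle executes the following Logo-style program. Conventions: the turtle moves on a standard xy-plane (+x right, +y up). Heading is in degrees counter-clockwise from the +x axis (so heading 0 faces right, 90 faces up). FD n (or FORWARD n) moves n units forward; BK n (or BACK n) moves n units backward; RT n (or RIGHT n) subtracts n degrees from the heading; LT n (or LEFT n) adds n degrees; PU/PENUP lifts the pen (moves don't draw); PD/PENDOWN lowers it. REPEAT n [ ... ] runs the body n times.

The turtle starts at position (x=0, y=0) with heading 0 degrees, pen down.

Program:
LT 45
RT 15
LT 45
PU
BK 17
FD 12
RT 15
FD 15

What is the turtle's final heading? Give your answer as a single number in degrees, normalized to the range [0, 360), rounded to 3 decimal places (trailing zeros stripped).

Answer: 60

Derivation:
Executing turtle program step by step:
Start: pos=(0,0), heading=0, pen down
LT 45: heading 0 -> 45
RT 15: heading 45 -> 30
LT 45: heading 30 -> 75
PU: pen up
BK 17: (0,0) -> (-4.4,-16.421) [heading=75, move]
FD 12: (-4.4,-16.421) -> (-1.294,-4.83) [heading=75, move]
RT 15: heading 75 -> 60
FD 15: (-1.294,-4.83) -> (6.206,8.161) [heading=60, move]
Final: pos=(6.206,8.161), heading=60, 0 segment(s) drawn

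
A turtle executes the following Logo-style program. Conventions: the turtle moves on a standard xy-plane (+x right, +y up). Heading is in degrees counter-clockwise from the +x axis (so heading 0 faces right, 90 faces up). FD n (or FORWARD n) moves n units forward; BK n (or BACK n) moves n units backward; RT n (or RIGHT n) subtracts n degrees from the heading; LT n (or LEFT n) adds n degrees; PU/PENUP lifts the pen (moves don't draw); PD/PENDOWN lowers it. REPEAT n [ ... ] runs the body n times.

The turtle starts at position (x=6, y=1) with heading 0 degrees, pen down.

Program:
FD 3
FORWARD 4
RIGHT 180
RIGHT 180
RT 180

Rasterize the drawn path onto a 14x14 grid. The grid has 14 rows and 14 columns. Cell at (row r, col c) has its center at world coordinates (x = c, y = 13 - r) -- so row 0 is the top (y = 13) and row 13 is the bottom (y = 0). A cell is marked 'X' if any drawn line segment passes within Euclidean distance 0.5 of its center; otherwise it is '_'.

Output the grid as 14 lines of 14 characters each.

Answer: ______________
______________
______________
______________
______________
______________
______________
______________
______________
______________
______________
______________
______XXXXXXXX
______________

Derivation:
Segment 0: (6,1) -> (9,1)
Segment 1: (9,1) -> (13,1)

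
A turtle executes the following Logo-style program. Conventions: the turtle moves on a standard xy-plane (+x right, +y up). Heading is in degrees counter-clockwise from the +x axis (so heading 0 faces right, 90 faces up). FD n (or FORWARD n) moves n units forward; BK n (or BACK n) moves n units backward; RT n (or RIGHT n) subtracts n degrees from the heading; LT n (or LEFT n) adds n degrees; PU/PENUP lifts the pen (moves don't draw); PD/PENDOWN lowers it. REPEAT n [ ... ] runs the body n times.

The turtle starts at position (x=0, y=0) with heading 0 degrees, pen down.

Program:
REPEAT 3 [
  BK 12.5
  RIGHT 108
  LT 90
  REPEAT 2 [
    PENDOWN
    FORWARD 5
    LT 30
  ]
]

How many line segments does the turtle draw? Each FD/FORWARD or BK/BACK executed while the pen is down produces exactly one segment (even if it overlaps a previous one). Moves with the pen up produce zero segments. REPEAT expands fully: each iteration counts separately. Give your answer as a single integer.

Executing turtle program step by step:
Start: pos=(0,0), heading=0, pen down
REPEAT 3 [
  -- iteration 1/3 --
  BK 12.5: (0,0) -> (-12.5,0) [heading=0, draw]
  RT 108: heading 0 -> 252
  LT 90: heading 252 -> 342
  REPEAT 2 [
    -- iteration 1/2 --
    PD: pen down
    FD 5: (-12.5,0) -> (-7.745,-1.545) [heading=342, draw]
    LT 30: heading 342 -> 12
    -- iteration 2/2 --
    PD: pen down
    FD 5: (-7.745,-1.545) -> (-2.854,-0.506) [heading=12, draw]
    LT 30: heading 12 -> 42
  ]
  -- iteration 2/3 --
  BK 12.5: (-2.854,-0.506) -> (-12.143,-8.87) [heading=42, draw]
  RT 108: heading 42 -> 294
  LT 90: heading 294 -> 24
  REPEAT 2 [
    -- iteration 1/2 --
    PD: pen down
    FD 5: (-12.143,-8.87) -> (-7.576,-6.836) [heading=24, draw]
    LT 30: heading 24 -> 54
    -- iteration 2/2 --
    PD: pen down
    FD 5: (-7.576,-6.836) -> (-4.637,-2.791) [heading=54, draw]
    LT 30: heading 54 -> 84
  ]
  -- iteration 3/3 --
  BK 12.5: (-4.637,-2.791) -> (-5.943,-15.222) [heading=84, draw]
  RT 108: heading 84 -> 336
  LT 90: heading 336 -> 66
  REPEAT 2 [
    -- iteration 1/2 --
    PD: pen down
    FD 5: (-5.943,-15.222) -> (-3.91,-10.655) [heading=66, draw]
    LT 30: heading 66 -> 96
    -- iteration 2/2 --
    PD: pen down
    FD 5: (-3.91,-10.655) -> (-4.432,-5.682) [heading=96, draw]
    LT 30: heading 96 -> 126
  ]
]
Final: pos=(-4.432,-5.682), heading=126, 9 segment(s) drawn
Segments drawn: 9

Answer: 9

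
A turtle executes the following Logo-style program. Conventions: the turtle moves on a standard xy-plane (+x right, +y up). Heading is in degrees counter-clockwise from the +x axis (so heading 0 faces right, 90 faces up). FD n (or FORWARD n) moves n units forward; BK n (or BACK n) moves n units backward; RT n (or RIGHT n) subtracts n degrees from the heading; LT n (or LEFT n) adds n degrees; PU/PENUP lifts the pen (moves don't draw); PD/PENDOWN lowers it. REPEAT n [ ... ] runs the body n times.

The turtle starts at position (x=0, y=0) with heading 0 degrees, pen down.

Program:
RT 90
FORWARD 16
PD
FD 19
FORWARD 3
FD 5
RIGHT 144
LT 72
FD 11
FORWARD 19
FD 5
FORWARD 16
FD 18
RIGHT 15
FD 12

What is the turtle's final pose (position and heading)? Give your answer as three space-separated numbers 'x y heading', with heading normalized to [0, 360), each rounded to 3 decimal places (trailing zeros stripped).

Answer: -77.606 -64.95 183

Derivation:
Executing turtle program step by step:
Start: pos=(0,0), heading=0, pen down
RT 90: heading 0 -> 270
FD 16: (0,0) -> (0,-16) [heading=270, draw]
PD: pen down
FD 19: (0,-16) -> (0,-35) [heading=270, draw]
FD 3: (0,-35) -> (0,-38) [heading=270, draw]
FD 5: (0,-38) -> (0,-43) [heading=270, draw]
RT 144: heading 270 -> 126
LT 72: heading 126 -> 198
FD 11: (0,-43) -> (-10.462,-46.399) [heading=198, draw]
FD 19: (-10.462,-46.399) -> (-28.532,-52.271) [heading=198, draw]
FD 5: (-28.532,-52.271) -> (-33.287,-53.816) [heading=198, draw]
FD 16: (-33.287,-53.816) -> (-48.504,-58.76) [heading=198, draw]
FD 18: (-48.504,-58.76) -> (-65.623,-64.322) [heading=198, draw]
RT 15: heading 198 -> 183
FD 12: (-65.623,-64.322) -> (-77.606,-64.95) [heading=183, draw]
Final: pos=(-77.606,-64.95), heading=183, 10 segment(s) drawn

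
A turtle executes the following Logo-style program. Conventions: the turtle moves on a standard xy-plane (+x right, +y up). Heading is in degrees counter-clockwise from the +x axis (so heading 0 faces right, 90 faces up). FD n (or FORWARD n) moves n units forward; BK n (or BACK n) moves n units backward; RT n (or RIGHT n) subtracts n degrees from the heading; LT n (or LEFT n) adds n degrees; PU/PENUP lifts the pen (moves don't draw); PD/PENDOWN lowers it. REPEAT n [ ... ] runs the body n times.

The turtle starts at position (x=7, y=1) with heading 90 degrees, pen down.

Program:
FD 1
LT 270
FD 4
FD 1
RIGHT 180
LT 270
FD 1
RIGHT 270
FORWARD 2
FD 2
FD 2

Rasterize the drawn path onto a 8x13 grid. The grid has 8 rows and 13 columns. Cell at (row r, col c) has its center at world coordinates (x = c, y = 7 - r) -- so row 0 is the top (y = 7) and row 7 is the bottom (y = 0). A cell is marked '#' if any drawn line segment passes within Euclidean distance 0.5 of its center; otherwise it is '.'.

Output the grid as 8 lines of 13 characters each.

Answer: .............
.............
.............
.............
......#######
.......######
.......#.....
.............

Derivation:
Segment 0: (7,1) -> (7,2)
Segment 1: (7,2) -> (11,2)
Segment 2: (11,2) -> (12,2)
Segment 3: (12,2) -> (12,3)
Segment 4: (12,3) -> (10,3)
Segment 5: (10,3) -> (8,3)
Segment 6: (8,3) -> (6,3)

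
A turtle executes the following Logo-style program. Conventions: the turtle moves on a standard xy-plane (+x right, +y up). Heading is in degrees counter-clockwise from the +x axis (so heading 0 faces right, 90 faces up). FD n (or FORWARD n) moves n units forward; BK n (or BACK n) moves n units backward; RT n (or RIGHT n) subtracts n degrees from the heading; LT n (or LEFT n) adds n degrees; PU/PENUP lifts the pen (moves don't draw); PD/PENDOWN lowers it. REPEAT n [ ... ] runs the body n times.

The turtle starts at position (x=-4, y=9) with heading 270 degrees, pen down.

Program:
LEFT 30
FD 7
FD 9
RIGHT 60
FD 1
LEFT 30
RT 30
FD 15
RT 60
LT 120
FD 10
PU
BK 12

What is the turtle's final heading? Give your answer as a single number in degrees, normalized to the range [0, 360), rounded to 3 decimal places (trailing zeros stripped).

Answer: 300

Derivation:
Executing turtle program step by step:
Start: pos=(-4,9), heading=270, pen down
LT 30: heading 270 -> 300
FD 7: (-4,9) -> (-0.5,2.938) [heading=300, draw]
FD 9: (-0.5,2.938) -> (4,-4.856) [heading=300, draw]
RT 60: heading 300 -> 240
FD 1: (4,-4.856) -> (3.5,-5.722) [heading=240, draw]
LT 30: heading 240 -> 270
RT 30: heading 270 -> 240
FD 15: (3.5,-5.722) -> (-4,-18.713) [heading=240, draw]
RT 60: heading 240 -> 180
LT 120: heading 180 -> 300
FD 10: (-4,-18.713) -> (1,-27.373) [heading=300, draw]
PU: pen up
BK 12: (1,-27.373) -> (-5,-16.981) [heading=300, move]
Final: pos=(-5,-16.981), heading=300, 5 segment(s) drawn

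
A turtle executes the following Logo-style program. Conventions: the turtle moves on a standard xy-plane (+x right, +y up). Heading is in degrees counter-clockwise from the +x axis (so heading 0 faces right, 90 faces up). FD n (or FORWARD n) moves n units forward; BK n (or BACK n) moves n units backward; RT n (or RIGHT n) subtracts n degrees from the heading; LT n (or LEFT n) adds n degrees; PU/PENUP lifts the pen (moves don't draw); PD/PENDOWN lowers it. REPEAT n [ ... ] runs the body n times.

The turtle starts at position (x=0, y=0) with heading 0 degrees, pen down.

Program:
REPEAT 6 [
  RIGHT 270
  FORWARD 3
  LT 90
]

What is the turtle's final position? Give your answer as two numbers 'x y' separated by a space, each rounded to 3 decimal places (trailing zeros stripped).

Executing turtle program step by step:
Start: pos=(0,0), heading=0, pen down
REPEAT 6 [
  -- iteration 1/6 --
  RT 270: heading 0 -> 90
  FD 3: (0,0) -> (0,3) [heading=90, draw]
  LT 90: heading 90 -> 180
  -- iteration 2/6 --
  RT 270: heading 180 -> 270
  FD 3: (0,3) -> (0,0) [heading=270, draw]
  LT 90: heading 270 -> 0
  -- iteration 3/6 --
  RT 270: heading 0 -> 90
  FD 3: (0,0) -> (0,3) [heading=90, draw]
  LT 90: heading 90 -> 180
  -- iteration 4/6 --
  RT 270: heading 180 -> 270
  FD 3: (0,3) -> (0,0) [heading=270, draw]
  LT 90: heading 270 -> 0
  -- iteration 5/6 --
  RT 270: heading 0 -> 90
  FD 3: (0,0) -> (0,3) [heading=90, draw]
  LT 90: heading 90 -> 180
  -- iteration 6/6 --
  RT 270: heading 180 -> 270
  FD 3: (0,3) -> (0,0) [heading=270, draw]
  LT 90: heading 270 -> 0
]
Final: pos=(0,0), heading=0, 6 segment(s) drawn

Answer: 0 0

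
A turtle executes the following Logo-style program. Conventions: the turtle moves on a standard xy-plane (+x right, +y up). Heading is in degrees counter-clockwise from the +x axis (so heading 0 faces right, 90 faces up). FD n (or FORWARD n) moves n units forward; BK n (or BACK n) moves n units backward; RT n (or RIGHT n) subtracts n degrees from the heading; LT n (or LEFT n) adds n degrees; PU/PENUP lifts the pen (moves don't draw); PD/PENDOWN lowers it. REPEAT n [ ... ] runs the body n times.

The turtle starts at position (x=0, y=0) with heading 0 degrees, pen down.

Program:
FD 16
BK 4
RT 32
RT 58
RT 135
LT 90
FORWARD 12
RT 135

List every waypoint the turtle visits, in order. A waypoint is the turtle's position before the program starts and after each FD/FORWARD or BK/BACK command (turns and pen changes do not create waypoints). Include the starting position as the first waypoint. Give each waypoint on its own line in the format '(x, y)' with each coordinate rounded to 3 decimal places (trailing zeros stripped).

Executing turtle program step by step:
Start: pos=(0,0), heading=0, pen down
FD 16: (0,0) -> (16,0) [heading=0, draw]
BK 4: (16,0) -> (12,0) [heading=0, draw]
RT 32: heading 0 -> 328
RT 58: heading 328 -> 270
RT 135: heading 270 -> 135
LT 90: heading 135 -> 225
FD 12: (12,0) -> (3.515,-8.485) [heading=225, draw]
RT 135: heading 225 -> 90
Final: pos=(3.515,-8.485), heading=90, 3 segment(s) drawn
Waypoints (4 total):
(0, 0)
(16, 0)
(12, 0)
(3.515, -8.485)

Answer: (0, 0)
(16, 0)
(12, 0)
(3.515, -8.485)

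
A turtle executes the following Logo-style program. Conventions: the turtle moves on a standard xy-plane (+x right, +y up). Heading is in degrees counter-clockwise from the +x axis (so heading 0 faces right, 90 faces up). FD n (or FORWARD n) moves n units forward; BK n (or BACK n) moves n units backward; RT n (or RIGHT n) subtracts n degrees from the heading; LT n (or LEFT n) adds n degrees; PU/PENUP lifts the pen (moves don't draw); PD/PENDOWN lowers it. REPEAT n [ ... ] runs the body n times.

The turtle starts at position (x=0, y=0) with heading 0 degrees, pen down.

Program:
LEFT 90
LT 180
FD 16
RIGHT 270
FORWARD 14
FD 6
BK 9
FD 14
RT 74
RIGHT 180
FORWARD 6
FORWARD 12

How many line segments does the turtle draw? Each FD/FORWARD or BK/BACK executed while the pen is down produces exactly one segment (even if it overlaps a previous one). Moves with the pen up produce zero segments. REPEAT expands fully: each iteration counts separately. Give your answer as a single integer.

Answer: 7

Derivation:
Executing turtle program step by step:
Start: pos=(0,0), heading=0, pen down
LT 90: heading 0 -> 90
LT 180: heading 90 -> 270
FD 16: (0,0) -> (0,-16) [heading=270, draw]
RT 270: heading 270 -> 0
FD 14: (0,-16) -> (14,-16) [heading=0, draw]
FD 6: (14,-16) -> (20,-16) [heading=0, draw]
BK 9: (20,-16) -> (11,-16) [heading=0, draw]
FD 14: (11,-16) -> (25,-16) [heading=0, draw]
RT 74: heading 0 -> 286
RT 180: heading 286 -> 106
FD 6: (25,-16) -> (23.346,-10.232) [heading=106, draw]
FD 12: (23.346,-10.232) -> (20.039,1.303) [heading=106, draw]
Final: pos=(20.039,1.303), heading=106, 7 segment(s) drawn
Segments drawn: 7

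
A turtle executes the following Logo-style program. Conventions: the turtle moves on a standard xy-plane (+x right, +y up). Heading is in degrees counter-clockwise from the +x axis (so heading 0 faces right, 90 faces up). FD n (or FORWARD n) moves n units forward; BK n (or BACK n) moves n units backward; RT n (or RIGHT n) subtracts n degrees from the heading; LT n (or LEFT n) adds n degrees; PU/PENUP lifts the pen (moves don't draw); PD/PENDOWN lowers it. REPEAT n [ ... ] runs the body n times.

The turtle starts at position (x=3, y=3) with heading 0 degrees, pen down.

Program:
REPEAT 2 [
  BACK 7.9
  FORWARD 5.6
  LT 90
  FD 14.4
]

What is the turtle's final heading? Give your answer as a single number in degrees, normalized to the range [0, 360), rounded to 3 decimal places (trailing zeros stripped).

Answer: 180

Derivation:
Executing turtle program step by step:
Start: pos=(3,3), heading=0, pen down
REPEAT 2 [
  -- iteration 1/2 --
  BK 7.9: (3,3) -> (-4.9,3) [heading=0, draw]
  FD 5.6: (-4.9,3) -> (0.7,3) [heading=0, draw]
  LT 90: heading 0 -> 90
  FD 14.4: (0.7,3) -> (0.7,17.4) [heading=90, draw]
  -- iteration 2/2 --
  BK 7.9: (0.7,17.4) -> (0.7,9.5) [heading=90, draw]
  FD 5.6: (0.7,9.5) -> (0.7,15.1) [heading=90, draw]
  LT 90: heading 90 -> 180
  FD 14.4: (0.7,15.1) -> (-13.7,15.1) [heading=180, draw]
]
Final: pos=(-13.7,15.1), heading=180, 6 segment(s) drawn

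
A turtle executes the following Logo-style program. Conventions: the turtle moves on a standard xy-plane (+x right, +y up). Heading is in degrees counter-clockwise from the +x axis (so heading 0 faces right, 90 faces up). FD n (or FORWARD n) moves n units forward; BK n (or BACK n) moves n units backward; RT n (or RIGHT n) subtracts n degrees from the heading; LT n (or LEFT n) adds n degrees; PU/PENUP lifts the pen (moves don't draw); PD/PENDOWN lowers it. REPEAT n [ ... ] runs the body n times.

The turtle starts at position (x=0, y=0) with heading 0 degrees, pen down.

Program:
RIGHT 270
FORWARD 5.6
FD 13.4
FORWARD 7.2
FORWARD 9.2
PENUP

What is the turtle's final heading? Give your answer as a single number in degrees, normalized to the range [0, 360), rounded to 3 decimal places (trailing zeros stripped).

Answer: 90

Derivation:
Executing turtle program step by step:
Start: pos=(0,0), heading=0, pen down
RT 270: heading 0 -> 90
FD 5.6: (0,0) -> (0,5.6) [heading=90, draw]
FD 13.4: (0,5.6) -> (0,19) [heading=90, draw]
FD 7.2: (0,19) -> (0,26.2) [heading=90, draw]
FD 9.2: (0,26.2) -> (0,35.4) [heading=90, draw]
PU: pen up
Final: pos=(0,35.4), heading=90, 4 segment(s) drawn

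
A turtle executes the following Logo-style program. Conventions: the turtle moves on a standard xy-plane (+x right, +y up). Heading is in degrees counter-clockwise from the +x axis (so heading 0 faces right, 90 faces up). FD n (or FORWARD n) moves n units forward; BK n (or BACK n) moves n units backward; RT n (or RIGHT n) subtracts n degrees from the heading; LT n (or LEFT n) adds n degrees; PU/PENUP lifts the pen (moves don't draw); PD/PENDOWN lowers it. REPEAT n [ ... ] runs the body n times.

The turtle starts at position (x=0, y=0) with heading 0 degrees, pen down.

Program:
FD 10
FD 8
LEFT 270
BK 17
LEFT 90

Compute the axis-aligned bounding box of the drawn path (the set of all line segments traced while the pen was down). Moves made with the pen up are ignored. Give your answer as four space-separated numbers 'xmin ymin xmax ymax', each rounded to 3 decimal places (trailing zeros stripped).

Executing turtle program step by step:
Start: pos=(0,0), heading=0, pen down
FD 10: (0,0) -> (10,0) [heading=0, draw]
FD 8: (10,0) -> (18,0) [heading=0, draw]
LT 270: heading 0 -> 270
BK 17: (18,0) -> (18,17) [heading=270, draw]
LT 90: heading 270 -> 0
Final: pos=(18,17), heading=0, 3 segment(s) drawn

Segment endpoints: x in {0, 10, 18, 18}, y in {0, 17}
xmin=0, ymin=0, xmax=18, ymax=17

Answer: 0 0 18 17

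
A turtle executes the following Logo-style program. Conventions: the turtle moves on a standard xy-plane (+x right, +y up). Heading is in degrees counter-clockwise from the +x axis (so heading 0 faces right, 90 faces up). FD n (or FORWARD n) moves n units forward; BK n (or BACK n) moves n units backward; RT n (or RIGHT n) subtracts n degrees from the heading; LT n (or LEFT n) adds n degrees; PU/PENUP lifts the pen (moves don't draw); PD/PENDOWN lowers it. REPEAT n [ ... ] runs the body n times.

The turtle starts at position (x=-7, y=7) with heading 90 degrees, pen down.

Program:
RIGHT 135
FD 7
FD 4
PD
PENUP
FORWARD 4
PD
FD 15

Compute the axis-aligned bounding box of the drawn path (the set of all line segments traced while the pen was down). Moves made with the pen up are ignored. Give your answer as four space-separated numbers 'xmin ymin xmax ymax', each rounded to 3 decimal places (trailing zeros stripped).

Executing turtle program step by step:
Start: pos=(-7,7), heading=90, pen down
RT 135: heading 90 -> 315
FD 7: (-7,7) -> (-2.05,2.05) [heading=315, draw]
FD 4: (-2.05,2.05) -> (0.778,-0.778) [heading=315, draw]
PD: pen down
PU: pen up
FD 4: (0.778,-0.778) -> (3.607,-3.607) [heading=315, move]
PD: pen down
FD 15: (3.607,-3.607) -> (14.213,-14.213) [heading=315, draw]
Final: pos=(14.213,-14.213), heading=315, 3 segment(s) drawn

Segment endpoints: x in {-7, -2.05, 0.778, 3.607, 14.213}, y in {-14.213, -3.607, -0.778, 2.05, 7}
xmin=-7, ymin=-14.213, xmax=14.213, ymax=7

Answer: -7 -14.213 14.213 7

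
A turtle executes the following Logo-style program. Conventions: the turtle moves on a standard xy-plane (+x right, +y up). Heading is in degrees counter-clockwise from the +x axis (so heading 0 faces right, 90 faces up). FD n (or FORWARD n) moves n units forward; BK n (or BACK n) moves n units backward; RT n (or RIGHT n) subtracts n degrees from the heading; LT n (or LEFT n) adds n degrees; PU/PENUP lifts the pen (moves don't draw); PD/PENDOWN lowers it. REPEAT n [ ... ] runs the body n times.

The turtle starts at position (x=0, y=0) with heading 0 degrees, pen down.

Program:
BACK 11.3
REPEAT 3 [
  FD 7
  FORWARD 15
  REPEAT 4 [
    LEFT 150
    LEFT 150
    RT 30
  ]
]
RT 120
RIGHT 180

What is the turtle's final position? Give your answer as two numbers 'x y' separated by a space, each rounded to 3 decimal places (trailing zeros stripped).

Executing turtle program step by step:
Start: pos=(0,0), heading=0, pen down
BK 11.3: (0,0) -> (-11.3,0) [heading=0, draw]
REPEAT 3 [
  -- iteration 1/3 --
  FD 7: (-11.3,0) -> (-4.3,0) [heading=0, draw]
  FD 15: (-4.3,0) -> (10.7,0) [heading=0, draw]
  REPEAT 4 [
    -- iteration 1/4 --
    LT 150: heading 0 -> 150
    LT 150: heading 150 -> 300
    RT 30: heading 300 -> 270
    -- iteration 2/4 --
    LT 150: heading 270 -> 60
    LT 150: heading 60 -> 210
    RT 30: heading 210 -> 180
    -- iteration 3/4 --
    LT 150: heading 180 -> 330
    LT 150: heading 330 -> 120
    RT 30: heading 120 -> 90
    -- iteration 4/4 --
    LT 150: heading 90 -> 240
    LT 150: heading 240 -> 30
    RT 30: heading 30 -> 0
  ]
  -- iteration 2/3 --
  FD 7: (10.7,0) -> (17.7,0) [heading=0, draw]
  FD 15: (17.7,0) -> (32.7,0) [heading=0, draw]
  REPEAT 4 [
    -- iteration 1/4 --
    LT 150: heading 0 -> 150
    LT 150: heading 150 -> 300
    RT 30: heading 300 -> 270
    -- iteration 2/4 --
    LT 150: heading 270 -> 60
    LT 150: heading 60 -> 210
    RT 30: heading 210 -> 180
    -- iteration 3/4 --
    LT 150: heading 180 -> 330
    LT 150: heading 330 -> 120
    RT 30: heading 120 -> 90
    -- iteration 4/4 --
    LT 150: heading 90 -> 240
    LT 150: heading 240 -> 30
    RT 30: heading 30 -> 0
  ]
  -- iteration 3/3 --
  FD 7: (32.7,0) -> (39.7,0) [heading=0, draw]
  FD 15: (39.7,0) -> (54.7,0) [heading=0, draw]
  REPEAT 4 [
    -- iteration 1/4 --
    LT 150: heading 0 -> 150
    LT 150: heading 150 -> 300
    RT 30: heading 300 -> 270
    -- iteration 2/4 --
    LT 150: heading 270 -> 60
    LT 150: heading 60 -> 210
    RT 30: heading 210 -> 180
    -- iteration 3/4 --
    LT 150: heading 180 -> 330
    LT 150: heading 330 -> 120
    RT 30: heading 120 -> 90
    -- iteration 4/4 --
    LT 150: heading 90 -> 240
    LT 150: heading 240 -> 30
    RT 30: heading 30 -> 0
  ]
]
RT 120: heading 0 -> 240
RT 180: heading 240 -> 60
Final: pos=(54.7,0), heading=60, 7 segment(s) drawn

Answer: 54.7 0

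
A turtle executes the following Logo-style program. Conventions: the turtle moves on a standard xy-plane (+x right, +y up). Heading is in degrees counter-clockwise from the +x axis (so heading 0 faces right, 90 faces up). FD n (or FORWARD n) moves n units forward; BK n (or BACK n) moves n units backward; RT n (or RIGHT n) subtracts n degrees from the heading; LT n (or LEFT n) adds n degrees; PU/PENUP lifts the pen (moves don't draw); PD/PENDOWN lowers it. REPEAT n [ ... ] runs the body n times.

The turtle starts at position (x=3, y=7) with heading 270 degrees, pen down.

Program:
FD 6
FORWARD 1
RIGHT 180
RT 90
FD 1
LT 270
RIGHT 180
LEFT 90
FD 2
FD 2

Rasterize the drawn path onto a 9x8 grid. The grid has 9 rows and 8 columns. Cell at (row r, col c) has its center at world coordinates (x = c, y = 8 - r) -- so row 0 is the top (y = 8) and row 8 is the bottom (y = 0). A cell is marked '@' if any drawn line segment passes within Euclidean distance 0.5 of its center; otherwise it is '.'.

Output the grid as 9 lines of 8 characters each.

Answer: ........
...@....
...@....
...@....
...@....
...@....
...@....
...@....
@@@@@...

Derivation:
Segment 0: (3,7) -> (3,1)
Segment 1: (3,1) -> (3,0)
Segment 2: (3,0) -> (4,0)
Segment 3: (4,0) -> (2,0)
Segment 4: (2,0) -> (-0,0)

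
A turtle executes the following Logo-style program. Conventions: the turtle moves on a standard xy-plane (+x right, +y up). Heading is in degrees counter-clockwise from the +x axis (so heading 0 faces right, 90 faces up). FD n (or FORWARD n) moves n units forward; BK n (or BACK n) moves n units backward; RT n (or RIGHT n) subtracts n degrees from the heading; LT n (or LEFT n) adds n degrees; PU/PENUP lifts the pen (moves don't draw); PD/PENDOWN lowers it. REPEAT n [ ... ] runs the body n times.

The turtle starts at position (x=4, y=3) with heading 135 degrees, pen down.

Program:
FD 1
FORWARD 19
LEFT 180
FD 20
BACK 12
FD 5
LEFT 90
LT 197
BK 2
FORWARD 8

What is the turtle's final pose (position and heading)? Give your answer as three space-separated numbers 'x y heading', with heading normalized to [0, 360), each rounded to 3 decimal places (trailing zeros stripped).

Executing turtle program step by step:
Start: pos=(4,3), heading=135, pen down
FD 1: (4,3) -> (3.293,3.707) [heading=135, draw]
FD 19: (3.293,3.707) -> (-10.142,17.142) [heading=135, draw]
LT 180: heading 135 -> 315
FD 20: (-10.142,17.142) -> (4,3) [heading=315, draw]
BK 12: (4,3) -> (-4.485,11.485) [heading=315, draw]
FD 5: (-4.485,11.485) -> (-0.95,7.95) [heading=315, draw]
LT 90: heading 315 -> 45
LT 197: heading 45 -> 242
BK 2: (-0.95,7.95) -> (-0.011,9.716) [heading=242, draw]
FD 8: (-0.011,9.716) -> (-3.767,2.652) [heading=242, draw]
Final: pos=(-3.767,2.652), heading=242, 7 segment(s) drawn

Answer: -3.767 2.652 242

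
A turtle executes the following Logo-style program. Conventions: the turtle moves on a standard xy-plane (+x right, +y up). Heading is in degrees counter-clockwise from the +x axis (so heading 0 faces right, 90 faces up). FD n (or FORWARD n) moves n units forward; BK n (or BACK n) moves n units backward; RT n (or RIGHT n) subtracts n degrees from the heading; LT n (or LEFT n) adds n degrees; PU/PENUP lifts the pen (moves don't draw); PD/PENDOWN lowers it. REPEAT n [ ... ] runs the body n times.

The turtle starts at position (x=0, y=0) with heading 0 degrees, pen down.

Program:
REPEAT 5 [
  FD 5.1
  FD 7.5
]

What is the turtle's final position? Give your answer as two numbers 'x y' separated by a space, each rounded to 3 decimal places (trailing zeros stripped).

Answer: 63 0

Derivation:
Executing turtle program step by step:
Start: pos=(0,0), heading=0, pen down
REPEAT 5 [
  -- iteration 1/5 --
  FD 5.1: (0,0) -> (5.1,0) [heading=0, draw]
  FD 7.5: (5.1,0) -> (12.6,0) [heading=0, draw]
  -- iteration 2/5 --
  FD 5.1: (12.6,0) -> (17.7,0) [heading=0, draw]
  FD 7.5: (17.7,0) -> (25.2,0) [heading=0, draw]
  -- iteration 3/5 --
  FD 5.1: (25.2,0) -> (30.3,0) [heading=0, draw]
  FD 7.5: (30.3,0) -> (37.8,0) [heading=0, draw]
  -- iteration 4/5 --
  FD 5.1: (37.8,0) -> (42.9,0) [heading=0, draw]
  FD 7.5: (42.9,0) -> (50.4,0) [heading=0, draw]
  -- iteration 5/5 --
  FD 5.1: (50.4,0) -> (55.5,0) [heading=0, draw]
  FD 7.5: (55.5,0) -> (63,0) [heading=0, draw]
]
Final: pos=(63,0), heading=0, 10 segment(s) drawn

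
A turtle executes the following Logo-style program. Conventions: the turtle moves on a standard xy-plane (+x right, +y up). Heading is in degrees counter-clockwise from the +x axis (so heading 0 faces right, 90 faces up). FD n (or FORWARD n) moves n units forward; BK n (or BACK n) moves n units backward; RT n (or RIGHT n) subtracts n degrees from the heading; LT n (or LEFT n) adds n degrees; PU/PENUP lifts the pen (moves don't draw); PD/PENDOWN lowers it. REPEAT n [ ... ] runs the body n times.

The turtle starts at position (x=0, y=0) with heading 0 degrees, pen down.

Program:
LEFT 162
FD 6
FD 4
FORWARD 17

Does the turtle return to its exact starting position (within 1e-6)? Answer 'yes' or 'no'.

Executing turtle program step by step:
Start: pos=(0,0), heading=0, pen down
LT 162: heading 0 -> 162
FD 6: (0,0) -> (-5.706,1.854) [heading=162, draw]
FD 4: (-5.706,1.854) -> (-9.511,3.09) [heading=162, draw]
FD 17: (-9.511,3.09) -> (-25.679,8.343) [heading=162, draw]
Final: pos=(-25.679,8.343), heading=162, 3 segment(s) drawn

Start position: (0, 0)
Final position: (-25.679, 8.343)
Distance = 27; >= 1e-6 -> NOT closed

Answer: no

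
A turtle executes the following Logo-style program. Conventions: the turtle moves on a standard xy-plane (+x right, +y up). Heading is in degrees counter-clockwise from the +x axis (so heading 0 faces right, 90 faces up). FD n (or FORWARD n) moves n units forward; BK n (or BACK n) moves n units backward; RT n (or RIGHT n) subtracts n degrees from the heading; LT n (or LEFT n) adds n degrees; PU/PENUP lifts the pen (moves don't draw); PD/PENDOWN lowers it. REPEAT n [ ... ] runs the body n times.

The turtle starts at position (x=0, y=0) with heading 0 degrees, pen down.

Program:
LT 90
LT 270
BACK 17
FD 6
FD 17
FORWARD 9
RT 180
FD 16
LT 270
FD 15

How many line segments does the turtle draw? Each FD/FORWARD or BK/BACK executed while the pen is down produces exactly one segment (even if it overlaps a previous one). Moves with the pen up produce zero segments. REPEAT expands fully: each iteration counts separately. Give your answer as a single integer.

Executing turtle program step by step:
Start: pos=(0,0), heading=0, pen down
LT 90: heading 0 -> 90
LT 270: heading 90 -> 0
BK 17: (0,0) -> (-17,0) [heading=0, draw]
FD 6: (-17,0) -> (-11,0) [heading=0, draw]
FD 17: (-11,0) -> (6,0) [heading=0, draw]
FD 9: (6,0) -> (15,0) [heading=0, draw]
RT 180: heading 0 -> 180
FD 16: (15,0) -> (-1,0) [heading=180, draw]
LT 270: heading 180 -> 90
FD 15: (-1,0) -> (-1,15) [heading=90, draw]
Final: pos=(-1,15), heading=90, 6 segment(s) drawn
Segments drawn: 6

Answer: 6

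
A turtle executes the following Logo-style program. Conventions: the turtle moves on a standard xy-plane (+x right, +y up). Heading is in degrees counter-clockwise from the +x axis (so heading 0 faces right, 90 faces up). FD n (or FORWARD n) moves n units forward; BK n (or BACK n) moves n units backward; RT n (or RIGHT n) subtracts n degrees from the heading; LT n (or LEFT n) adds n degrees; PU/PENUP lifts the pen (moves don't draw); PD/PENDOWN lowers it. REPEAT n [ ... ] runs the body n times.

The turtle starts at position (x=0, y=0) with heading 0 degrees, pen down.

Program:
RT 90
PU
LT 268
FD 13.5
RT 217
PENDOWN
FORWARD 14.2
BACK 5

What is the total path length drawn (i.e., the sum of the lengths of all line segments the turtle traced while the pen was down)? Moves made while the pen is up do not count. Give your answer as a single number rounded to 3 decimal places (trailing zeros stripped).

Executing turtle program step by step:
Start: pos=(0,0), heading=0, pen down
RT 90: heading 0 -> 270
PU: pen up
LT 268: heading 270 -> 178
FD 13.5: (0,0) -> (-13.492,0.471) [heading=178, move]
RT 217: heading 178 -> 321
PD: pen down
FD 14.2: (-13.492,0.471) -> (-2.456,-8.465) [heading=321, draw]
BK 5: (-2.456,-8.465) -> (-6.342,-5.319) [heading=321, draw]
Final: pos=(-6.342,-5.319), heading=321, 2 segment(s) drawn

Segment lengths:
  seg 1: (-13.492,0.471) -> (-2.456,-8.465), length = 14.2
  seg 2: (-2.456,-8.465) -> (-6.342,-5.319), length = 5
Total = 19.2

Answer: 19.2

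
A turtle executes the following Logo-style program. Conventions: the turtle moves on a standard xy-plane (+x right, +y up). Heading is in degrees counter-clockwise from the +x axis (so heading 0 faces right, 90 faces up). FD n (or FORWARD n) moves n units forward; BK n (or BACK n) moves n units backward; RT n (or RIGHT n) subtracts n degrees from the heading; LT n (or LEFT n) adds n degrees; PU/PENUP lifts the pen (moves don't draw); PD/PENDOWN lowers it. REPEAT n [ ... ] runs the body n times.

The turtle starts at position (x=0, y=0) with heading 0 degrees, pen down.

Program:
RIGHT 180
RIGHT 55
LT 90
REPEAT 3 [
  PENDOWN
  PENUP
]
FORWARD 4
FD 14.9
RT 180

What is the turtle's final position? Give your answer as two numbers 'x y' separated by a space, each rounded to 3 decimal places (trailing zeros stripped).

Answer: -15.482 -10.841

Derivation:
Executing turtle program step by step:
Start: pos=(0,0), heading=0, pen down
RT 180: heading 0 -> 180
RT 55: heading 180 -> 125
LT 90: heading 125 -> 215
REPEAT 3 [
  -- iteration 1/3 --
  PD: pen down
  PU: pen up
  -- iteration 2/3 --
  PD: pen down
  PU: pen up
  -- iteration 3/3 --
  PD: pen down
  PU: pen up
]
FD 4: (0,0) -> (-3.277,-2.294) [heading=215, move]
FD 14.9: (-3.277,-2.294) -> (-15.482,-10.841) [heading=215, move]
RT 180: heading 215 -> 35
Final: pos=(-15.482,-10.841), heading=35, 0 segment(s) drawn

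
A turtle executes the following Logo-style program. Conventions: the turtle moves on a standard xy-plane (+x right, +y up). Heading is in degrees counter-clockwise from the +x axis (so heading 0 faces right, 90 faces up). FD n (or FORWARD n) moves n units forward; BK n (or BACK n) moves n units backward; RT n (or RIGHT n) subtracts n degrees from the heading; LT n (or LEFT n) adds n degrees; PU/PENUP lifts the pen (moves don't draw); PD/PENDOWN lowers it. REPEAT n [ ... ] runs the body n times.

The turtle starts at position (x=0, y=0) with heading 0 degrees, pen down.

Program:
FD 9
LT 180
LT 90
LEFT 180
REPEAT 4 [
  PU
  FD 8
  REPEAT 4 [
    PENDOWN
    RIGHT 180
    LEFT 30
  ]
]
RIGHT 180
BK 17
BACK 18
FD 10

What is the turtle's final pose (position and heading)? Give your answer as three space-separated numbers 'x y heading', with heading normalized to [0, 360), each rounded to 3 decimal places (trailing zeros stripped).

Answer: -12.651 -4.5 30

Derivation:
Executing turtle program step by step:
Start: pos=(0,0), heading=0, pen down
FD 9: (0,0) -> (9,0) [heading=0, draw]
LT 180: heading 0 -> 180
LT 90: heading 180 -> 270
LT 180: heading 270 -> 90
REPEAT 4 [
  -- iteration 1/4 --
  PU: pen up
  FD 8: (9,0) -> (9,8) [heading=90, move]
  REPEAT 4 [
    -- iteration 1/4 --
    PD: pen down
    RT 180: heading 90 -> 270
    LT 30: heading 270 -> 300
    -- iteration 2/4 --
    PD: pen down
    RT 180: heading 300 -> 120
    LT 30: heading 120 -> 150
    -- iteration 3/4 --
    PD: pen down
    RT 180: heading 150 -> 330
    LT 30: heading 330 -> 0
    -- iteration 4/4 --
    PD: pen down
    RT 180: heading 0 -> 180
    LT 30: heading 180 -> 210
  ]
  -- iteration 2/4 --
  PU: pen up
  FD 8: (9,8) -> (2.072,4) [heading=210, move]
  REPEAT 4 [
    -- iteration 1/4 --
    PD: pen down
    RT 180: heading 210 -> 30
    LT 30: heading 30 -> 60
    -- iteration 2/4 --
    PD: pen down
    RT 180: heading 60 -> 240
    LT 30: heading 240 -> 270
    -- iteration 3/4 --
    PD: pen down
    RT 180: heading 270 -> 90
    LT 30: heading 90 -> 120
    -- iteration 4/4 --
    PD: pen down
    RT 180: heading 120 -> 300
    LT 30: heading 300 -> 330
  ]
  -- iteration 3/4 --
  PU: pen up
  FD 8: (2.072,4) -> (9,0) [heading=330, move]
  REPEAT 4 [
    -- iteration 1/4 --
    PD: pen down
    RT 180: heading 330 -> 150
    LT 30: heading 150 -> 180
    -- iteration 2/4 --
    PD: pen down
    RT 180: heading 180 -> 0
    LT 30: heading 0 -> 30
    -- iteration 3/4 --
    PD: pen down
    RT 180: heading 30 -> 210
    LT 30: heading 210 -> 240
    -- iteration 4/4 --
    PD: pen down
    RT 180: heading 240 -> 60
    LT 30: heading 60 -> 90
  ]
  -- iteration 4/4 --
  PU: pen up
  FD 8: (9,0) -> (9,8) [heading=90, move]
  REPEAT 4 [
    -- iteration 1/4 --
    PD: pen down
    RT 180: heading 90 -> 270
    LT 30: heading 270 -> 300
    -- iteration 2/4 --
    PD: pen down
    RT 180: heading 300 -> 120
    LT 30: heading 120 -> 150
    -- iteration 3/4 --
    PD: pen down
    RT 180: heading 150 -> 330
    LT 30: heading 330 -> 0
    -- iteration 4/4 --
    PD: pen down
    RT 180: heading 0 -> 180
    LT 30: heading 180 -> 210
  ]
]
RT 180: heading 210 -> 30
BK 17: (9,8) -> (-5.722,-0.5) [heading=30, draw]
BK 18: (-5.722,-0.5) -> (-21.311,-9.5) [heading=30, draw]
FD 10: (-21.311,-9.5) -> (-12.651,-4.5) [heading=30, draw]
Final: pos=(-12.651,-4.5), heading=30, 4 segment(s) drawn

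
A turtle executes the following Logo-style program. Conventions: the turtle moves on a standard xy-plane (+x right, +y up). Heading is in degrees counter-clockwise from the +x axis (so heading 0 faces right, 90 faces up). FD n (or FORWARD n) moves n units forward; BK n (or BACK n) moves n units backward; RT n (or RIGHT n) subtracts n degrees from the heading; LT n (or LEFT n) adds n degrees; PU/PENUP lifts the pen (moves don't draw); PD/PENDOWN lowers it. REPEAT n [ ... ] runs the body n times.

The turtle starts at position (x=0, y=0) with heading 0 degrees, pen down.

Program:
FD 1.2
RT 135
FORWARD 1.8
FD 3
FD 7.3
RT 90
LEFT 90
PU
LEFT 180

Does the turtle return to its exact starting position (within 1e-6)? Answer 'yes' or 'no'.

Answer: no

Derivation:
Executing turtle program step by step:
Start: pos=(0,0), heading=0, pen down
FD 1.2: (0,0) -> (1.2,0) [heading=0, draw]
RT 135: heading 0 -> 225
FD 1.8: (1.2,0) -> (-0.073,-1.273) [heading=225, draw]
FD 3: (-0.073,-1.273) -> (-2.194,-3.394) [heading=225, draw]
FD 7.3: (-2.194,-3.394) -> (-7.356,-8.556) [heading=225, draw]
RT 90: heading 225 -> 135
LT 90: heading 135 -> 225
PU: pen up
LT 180: heading 225 -> 45
Final: pos=(-7.356,-8.556), heading=45, 4 segment(s) drawn

Start position: (0, 0)
Final position: (-7.356, -8.556)
Distance = 11.283; >= 1e-6 -> NOT closed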